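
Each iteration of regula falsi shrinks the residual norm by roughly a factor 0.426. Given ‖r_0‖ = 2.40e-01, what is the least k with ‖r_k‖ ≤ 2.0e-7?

After k steps, ‖r_k‖ ≈ 2.40e-01·0.426^k.
Need 0.426^k ≤ 2.0e-7/2.40e-01 = 8.33333e-07.
k ≥ ln(8.33333e-07)/ln(0.426) = -13.9978/-0.85332 = 16.404.
Smallest integer k = 17.

17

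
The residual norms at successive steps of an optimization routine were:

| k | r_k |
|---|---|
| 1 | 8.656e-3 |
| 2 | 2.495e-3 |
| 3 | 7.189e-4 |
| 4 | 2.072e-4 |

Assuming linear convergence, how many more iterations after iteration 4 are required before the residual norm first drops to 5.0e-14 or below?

Rate ρ ≈ r_4/r_3 = 2.072e-4/7.189e-4 = 0.2882.
After j more steps, r_{4+j} ≈ 2.072e-4·ρ^j; need ρ^j ≤ 5.0e-14/2.072e-4 = 2.41313e-10.
j ≥ ln(2.41313e-10)/ln(0.2882) = -22.1449/-1.24410 = 17.800.
So 18 more iterations are needed.

18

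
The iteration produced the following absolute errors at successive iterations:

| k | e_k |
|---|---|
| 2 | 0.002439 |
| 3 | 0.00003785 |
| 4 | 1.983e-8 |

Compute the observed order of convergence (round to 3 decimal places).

1.813

p ≈ ln(e_4/e_3) / ln(e_3/e_2)
  = ln(1.983e-8/0.00003785) / ln(0.00003785/0.002439)
  = ln(0.00052391) / ln(0.0155187)
  = -7.554191 / -4.165710 ≈ 1.813422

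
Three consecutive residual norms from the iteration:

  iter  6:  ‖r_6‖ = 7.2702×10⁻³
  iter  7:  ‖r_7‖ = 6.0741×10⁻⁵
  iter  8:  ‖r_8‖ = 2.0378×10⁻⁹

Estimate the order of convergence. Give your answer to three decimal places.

p ≈ ln(‖r_8‖/‖r_7‖) / ln(‖r_7‖/‖r_6‖)
  = ln(2.0378×10⁻⁹/6.0741×10⁻⁵) / ln(6.0741×10⁻⁵/7.2702×10⁻³)
  = ln(3.3549e-05) / ln(0.00835479)
  = -10.302504 / -4.784920 ≈ 2.153119

2.153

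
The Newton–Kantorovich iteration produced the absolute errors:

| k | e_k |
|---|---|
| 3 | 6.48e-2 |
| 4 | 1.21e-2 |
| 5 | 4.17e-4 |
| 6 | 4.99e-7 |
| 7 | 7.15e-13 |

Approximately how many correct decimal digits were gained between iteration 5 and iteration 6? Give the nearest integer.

3

Digits gained ≈ log₁₀(e_5/e_6) = log₁₀(4.17e-4/4.99e-7) = log₁₀(835.671) ≈ 2.922.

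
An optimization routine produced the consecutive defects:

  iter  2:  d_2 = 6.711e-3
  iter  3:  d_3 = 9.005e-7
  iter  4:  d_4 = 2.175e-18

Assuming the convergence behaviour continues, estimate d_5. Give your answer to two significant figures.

3.1e-53

First estimate the order: p ≈ ln(d_4/d_3) / ln(d_3/d_2) = ln(2.175e-18/9.005e-7)/ln(9.005e-7/6.711e-3) = ln(2.41532e-12)/ln(0.000134183) ≈ 3.0000.
Then d_5 ≈ d_4·(d_4/d_3)^p = 2.175e-18·(2.41532e-12)^3.0000 = 2.175e-18·1.40904e-35 ≈ 3.065e-53.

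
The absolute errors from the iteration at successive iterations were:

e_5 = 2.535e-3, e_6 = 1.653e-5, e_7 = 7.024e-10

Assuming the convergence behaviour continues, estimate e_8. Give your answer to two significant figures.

1.3e-18

First estimate the order: p ≈ ln(e_7/e_6) / ln(e_6/e_5) = ln(7.024e-10/1.653e-5)/ln(1.653e-5/2.535e-3) = ln(4.24924e-05)/ln(0.00652071) ≈ 2.0001.
Then e_8 ≈ e_7·(e_7/e_6)^p = 7.024e-10·(4.24924e-05)^2.0001 = 7.024e-10·1.80379e-09 ≈ 1.267e-18.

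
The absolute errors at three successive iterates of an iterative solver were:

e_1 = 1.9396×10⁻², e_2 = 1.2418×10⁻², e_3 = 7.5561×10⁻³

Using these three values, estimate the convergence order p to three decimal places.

p ≈ ln(e_3/e_2) / ln(e_2/e_1)
  = ln(7.5561×10⁻³/1.2418×10⁻²) / ln(1.2418×10⁻²/1.9396×10⁻²)
  = ln(0.60848) / ln(0.640235)
  = -0.496791 / -0.445920 ≈ 1.114081

1.114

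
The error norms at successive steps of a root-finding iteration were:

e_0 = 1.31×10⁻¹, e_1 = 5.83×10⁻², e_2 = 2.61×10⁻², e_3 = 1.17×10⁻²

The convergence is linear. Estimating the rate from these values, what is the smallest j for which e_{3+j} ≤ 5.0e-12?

27

Rate ρ ≈ e_3/e_2 = 1.17×10⁻²/2.61×10⁻² = 0.4483.
After j more steps, e_{3+j} ≈ 1.17×10⁻²·ρ^j; need ρ^j ≤ 5.0e-12/1.17×10⁻² = 4.2735e-10.
j ≥ ln(4.2735e-10)/ln(0.4483) = -21.5734/-0.80229 = 26.890.
So 27 more iterations are needed.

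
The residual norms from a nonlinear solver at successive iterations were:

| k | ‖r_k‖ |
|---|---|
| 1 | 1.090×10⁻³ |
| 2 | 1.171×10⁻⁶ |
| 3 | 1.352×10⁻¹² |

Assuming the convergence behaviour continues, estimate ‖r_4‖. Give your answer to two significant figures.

First estimate the order: p ≈ ln(‖r_3‖/‖r_2‖) / ln(‖r_2‖/‖r_1‖) = ln(1.352×10⁻¹²/1.171×10⁻⁶)/ln(1.171×10⁻⁶/1.090×10⁻³) = ln(1.15457e-06)/ln(0.00107431) ≈ 1.9999.
Then ‖r_4‖ ≈ ‖r_3‖·(‖r_3‖/‖r_2‖)^p = 1.352×10⁻¹²·(1.15457e-06)^1.9999 = 1.352×10⁻¹²·1.33486e-12 ≈ 1.805e-24.

1.8e-24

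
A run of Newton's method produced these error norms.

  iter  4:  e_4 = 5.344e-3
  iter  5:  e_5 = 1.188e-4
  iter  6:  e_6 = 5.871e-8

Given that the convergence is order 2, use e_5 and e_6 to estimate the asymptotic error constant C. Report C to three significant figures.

4.16

C ≈ e_6 / e_5^2
  = 5.871e-8 / (1.188e-4)^2
  = 5.871e-8 / 1.41134e-08 ≈ 4.1599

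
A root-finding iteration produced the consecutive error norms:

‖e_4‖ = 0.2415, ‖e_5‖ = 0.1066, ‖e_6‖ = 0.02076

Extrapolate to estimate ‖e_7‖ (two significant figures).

First estimate the order: p ≈ ln(‖e_6‖/‖e_5‖) / ln(‖e_5‖/‖e_4‖) = ln(0.02076/0.1066)/ln(0.1066/0.2415) = ln(0.194747)/ln(0.441408) ≈ 2.0006.
Then ‖e_7‖ ≈ ‖e_6‖·(‖e_6‖/‖e_5‖)^p = 0.02076·(0.194747)^2.0006 = 0.02076·0.0378892 ≈ 0.0007866.

7.9e-4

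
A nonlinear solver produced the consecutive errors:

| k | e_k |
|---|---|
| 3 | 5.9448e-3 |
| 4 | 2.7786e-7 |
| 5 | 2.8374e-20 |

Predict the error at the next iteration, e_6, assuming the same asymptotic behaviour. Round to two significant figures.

3.0e-59

First estimate the order: p ≈ ln(e_5/e_4) / ln(e_4/e_3) = ln(2.8374e-20/2.7786e-7)/ln(2.7786e-7/5.9448e-3) = ln(1.02116e-13)/ln(4.674e-05) ≈ 3.0000.
Then e_6 ≈ e_5·(e_5/e_4)^p = 2.8374e-20·(1.02116e-13)^3.0000 = 2.8374e-20·1.06483e-39 ≈ 3.021e-59.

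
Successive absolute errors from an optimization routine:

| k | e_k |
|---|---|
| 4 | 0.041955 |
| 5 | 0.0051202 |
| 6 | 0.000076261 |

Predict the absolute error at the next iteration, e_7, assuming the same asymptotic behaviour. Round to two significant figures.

First estimate the order: p ≈ ln(e_6/e_5) / ln(e_5/e_4) = ln(0.000076261/0.0051202)/ln(0.0051202/0.041955) = ln(0.0148941)/ln(0.12204) ≈ 2.0000.
Then e_7 ≈ e_6·(e_6/e_5)^p = 0.000076261·(0.0148941)^2.0000 = 0.000076261·0.000221834 ≈ 1.692e-08.

1.7e-8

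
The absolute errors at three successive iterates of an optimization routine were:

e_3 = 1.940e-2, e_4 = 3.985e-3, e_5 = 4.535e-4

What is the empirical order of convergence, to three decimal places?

1.373

p ≈ ln(e_5/e_4) / ln(e_4/e_3)
  = ln(4.535e-4/3.985e-3) / ln(3.985e-3/1.940e-2)
  = ln(0.113802) / ln(0.205412)
  = -2.173295 / -1.582738 ≈ 1.373124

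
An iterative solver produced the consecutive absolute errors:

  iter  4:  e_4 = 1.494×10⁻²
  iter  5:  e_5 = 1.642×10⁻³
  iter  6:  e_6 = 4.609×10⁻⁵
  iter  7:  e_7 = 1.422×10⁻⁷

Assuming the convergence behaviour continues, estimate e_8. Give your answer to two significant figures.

1.2e-11

First estimate the order: p ≈ ln(e_7/e_6) / ln(e_6/e_5) = ln(1.422×10⁻⁷/4.609×10⁻⁵)/ln(4.609×10⁻⁵/1.642×10⁻³) = ln(0.00308527)/ln(0.0280694) ≈ 1.6180.
Then e_8 ≈ e_7·(e_7/e_6)^p = 1.422×10⁻⁷·(0.00308527)^1.6180 = 1.422×10⁻⁷·8.66316e-05 ≈ 1.232e-11.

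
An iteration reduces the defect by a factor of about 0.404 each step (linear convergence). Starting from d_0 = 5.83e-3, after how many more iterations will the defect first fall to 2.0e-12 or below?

After k steps, d_k ≈ 5.83e-3·0.404^k.
Need 0.404^k ≤ 2.0e-12/5.83e-3 = 3.43053e-10.
k ≥ ln(3.43053e-10)/ln(0.404) = -21.7931/-0.90634 = 24.045.
Smallest integer k = 25.

25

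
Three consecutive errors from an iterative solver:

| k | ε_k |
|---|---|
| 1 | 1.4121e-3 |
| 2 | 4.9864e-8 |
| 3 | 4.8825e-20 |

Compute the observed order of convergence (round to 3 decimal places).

2.697

p ≈ ln(ε_3/ε_2) / ln(ε_2/ε_1)
  = ln(4.8825e-20/4.9864e-8) / ln(4.9864e-8/1.4121e-3)
  = ln(9.79163e-13) / ln(3.53119e-05)
  = -27.652078 / -10.251291 ≈ 2.697424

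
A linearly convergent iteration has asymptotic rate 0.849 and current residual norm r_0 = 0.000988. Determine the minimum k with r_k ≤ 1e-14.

After k steps, r_k ≈ 0.000988·0.849^k.
Need 0.849^k ≤ 1e-14/0.000988 = 1.01215e-11.
k ≥ ln(1.01215e-11)/ln(0.849) = -25.3164/-0.16370 = 154.651.
Smallest integer k = 155.

155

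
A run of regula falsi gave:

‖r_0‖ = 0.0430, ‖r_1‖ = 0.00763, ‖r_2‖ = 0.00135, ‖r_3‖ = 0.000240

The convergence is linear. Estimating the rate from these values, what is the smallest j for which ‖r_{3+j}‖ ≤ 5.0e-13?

Rate ρ ≈ ‖r_3‖/‖r_2‖ = 0.000240/0.00135 = 0.1778.
After j more steps, ‖r_{3+j}‖ ≈ 0.000240·ρ^j; need ρ^j ≤ 5.0e-13/0.000240 = 2.08333e-09.
j ≥ ln(2.08333e-09)/ln(0.1778) = -19.9893/-1.72710 = 11.574.
So 12 more iterations are needed.

12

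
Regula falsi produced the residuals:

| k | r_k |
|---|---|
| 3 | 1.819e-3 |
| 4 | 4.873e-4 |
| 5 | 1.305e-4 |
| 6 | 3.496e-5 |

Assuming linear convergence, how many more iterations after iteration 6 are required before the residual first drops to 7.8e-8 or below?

Rate ρ ≈ r_6/r_5 = 3.496e-5/1.305e-4 = 0.2679.
After j more steps, r_{6+j} ≈ 3.496e-5·ρ^j; need ρ^j ≤ 7.8e-8/3.496e-5 = 0.00223112.
j ≥ ln(0.00223112)/ln(0.2679) = -6.1053/-1.31714 = 4.635.
So 5 more iterations are needed.

5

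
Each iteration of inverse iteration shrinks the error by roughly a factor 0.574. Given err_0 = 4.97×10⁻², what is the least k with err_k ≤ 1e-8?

28

After k steps, err_k ≈ 4.97×10⁻²·0.574^k.
Need 0.574^k ≤ 1e-8/4.97×10⁻² = 2.01207e-07.
k ≥ ln(2.01207e-07)/ln(0.574) = -15.4189/-0.55513 = 27.775.
Smallest integer k = 28.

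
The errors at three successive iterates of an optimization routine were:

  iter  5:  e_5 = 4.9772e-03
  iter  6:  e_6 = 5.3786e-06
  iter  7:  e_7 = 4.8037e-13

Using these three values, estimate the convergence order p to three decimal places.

2.376

p ≈ ln(e_7/e_6) / ln(e_6/e_5)
  = ln(4.8037e-13/5.3786e-06) / ln(5.3786e-06/4.9772e-03)
  = ln(8.93113e-08) / ln(0.00108065)
  = -16.231138 / -6.830193 ≈ 2.376381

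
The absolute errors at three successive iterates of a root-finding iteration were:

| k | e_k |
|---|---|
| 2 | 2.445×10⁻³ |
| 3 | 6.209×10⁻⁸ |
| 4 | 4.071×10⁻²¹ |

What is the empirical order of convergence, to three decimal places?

p ≈ ln(e_4/e_3) / ln(e_3/e_2)
  = ln(4.071×10⁻²¹/6.209×10⁻⁸) / ln(6.209×10⁻⁸/2.445×10⁻³)
  = ln(6.55661e-14) / ln(2.53947e-05)
  = -30.355718 / -10.580970 ≈ 2.868897

2.869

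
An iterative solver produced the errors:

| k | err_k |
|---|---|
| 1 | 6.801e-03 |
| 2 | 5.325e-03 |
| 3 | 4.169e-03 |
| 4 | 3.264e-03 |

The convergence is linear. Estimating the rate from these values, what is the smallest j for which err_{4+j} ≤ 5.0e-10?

Rate ρ ≈ err_4/err_3 = 3.264e-03/4.169e-03 = 0.7829.
After j more steps, err_{4+j} ≈ 3.264e-03·ρ^j; need ρ^j ≤ 5.0e-10/3.264e-03 = 1.53186e-07.
j ≥ ln(1.53186e-07)/ln(0.7829) = -15.6916/-0.24475 = 64.113.
So 65 more iterations are needed.

65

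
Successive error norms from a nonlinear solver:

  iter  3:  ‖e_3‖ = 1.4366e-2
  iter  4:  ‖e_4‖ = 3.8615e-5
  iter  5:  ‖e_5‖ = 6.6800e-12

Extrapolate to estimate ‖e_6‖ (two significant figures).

First estimate the order: p ≈ ln(‖e_5‖/‖e_4‖) / ln(‖e_4‖/‖e_3‖) = ln(6.6800e-12/3.8615e-5)/ln(3.8615e-5/1.4366e-2) = ln(1.7299e-07)/ln(0.00268794) ≈ 2.6305.
Then ‖e_6‖ ≈ ‖e_5‖·(‖e_5‖/‖e_4‖)^p = 6.6800e-12·(1.7299e-07)^2.6305 = 6.6800e-12·1.6316e-18 ≈ 1.09e-29.

1.1e-29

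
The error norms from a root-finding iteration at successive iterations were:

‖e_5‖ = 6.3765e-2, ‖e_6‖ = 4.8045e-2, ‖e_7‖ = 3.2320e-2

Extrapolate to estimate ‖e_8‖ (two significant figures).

First estimate the order: p ≈ ln(‖e_7‖/‖e_6‖) / ln(‖e_6‖/‖e_5‖) = ln(3.2320e-2/4.8045e-2)/ln(4.8045e-2/6.3765e-2) = ln(0.672703)/ln(0.75347) ≈ 1.4006.
Then ‖e_8‖ ≈ ‖e_7‖·(‖e_7‖/‖e_6‖)^p = 3.2320e-2·(0.672703)^1.4006 = 3.2320e-2·0.573917 ≈ 0.01855.

1.9e-2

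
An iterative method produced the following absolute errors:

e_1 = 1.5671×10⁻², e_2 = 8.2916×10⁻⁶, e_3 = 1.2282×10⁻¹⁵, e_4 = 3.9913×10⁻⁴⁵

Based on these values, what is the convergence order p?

Consecutive ratios: e_4/e_3 = 3.9913×10⁻⁴⁵/1.2282×10⁻¹⁵ = 3.24972e-30, e_3/e_2 = 1.2282×10⁻¹⁵/8.2916×10⁻⁶ = 1.48126e-10.
p ≈ ln(3.24972e-30)/ln(1.48126e-10) = -67.8990/-22.6330 ≈ 3.00.
So the convergence is cubic (order 3).

3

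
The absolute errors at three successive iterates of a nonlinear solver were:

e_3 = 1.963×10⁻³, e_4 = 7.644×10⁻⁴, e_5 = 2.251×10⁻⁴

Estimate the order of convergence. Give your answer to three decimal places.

p ≈ ln(e_5/e_4) / ln(e_4/e_3)
  = ln(2.251×10⁻⁴/7.644×10⁻⁴) / ln(7.644×10⁻⁴/1.963×10⁻³)
  = ln(0.294479) / ln(0.389404)
  = -1.222548 / -0.943138 ≈ 1.296256

1.296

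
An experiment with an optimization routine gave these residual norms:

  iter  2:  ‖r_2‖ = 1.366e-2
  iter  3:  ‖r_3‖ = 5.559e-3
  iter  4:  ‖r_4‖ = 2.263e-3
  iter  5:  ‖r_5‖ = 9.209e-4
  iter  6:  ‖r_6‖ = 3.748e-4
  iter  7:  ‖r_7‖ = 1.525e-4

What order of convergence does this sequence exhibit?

Consecutive ratios: ‖r_7‖/‖r_6‖ = 1.525e-4/3.748e-4 = 0.406884, ‖r_6‖/‖r_5‖ = 3.748e-4/9.209e-4 = 0.406993.
p ≈ ln(0.406884)/ln(0.406993) = -0.8992/-0.8990 ≈ 1.00.
So the convergence is linear (order 1).

1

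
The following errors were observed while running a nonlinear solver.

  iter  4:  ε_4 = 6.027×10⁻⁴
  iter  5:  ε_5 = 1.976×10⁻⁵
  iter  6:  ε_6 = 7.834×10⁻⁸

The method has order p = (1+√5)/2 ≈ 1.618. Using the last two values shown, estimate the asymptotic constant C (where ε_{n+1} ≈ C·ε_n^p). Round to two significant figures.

C ≈ ε_6 / ε_5^1.618
  = 7.834×10⁻⁸ / (1.976×10⁻⁵)^1.618
  = 7.834×10⁻⁸ / 2.44671e-08 ≈ 3.2018

3.2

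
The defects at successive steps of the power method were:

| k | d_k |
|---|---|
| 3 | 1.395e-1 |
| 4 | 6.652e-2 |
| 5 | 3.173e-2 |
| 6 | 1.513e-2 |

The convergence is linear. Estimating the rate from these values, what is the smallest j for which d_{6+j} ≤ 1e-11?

29

Rate ρ ≈ d_6/d_5 = 1.513e-2/3.173e-2 = 0.4768.
After j more steps, d_{6+j} ≈ 1.513e-2·ρ^j; need ρ^j ≤ 1e-11/1.513e-2 = 6.60939e-10.
j ≥ ln(6.60939e-10)/ln(0.4768) = -21.1374/-0.74066 = 28.539.
So 29 more iterations are needed.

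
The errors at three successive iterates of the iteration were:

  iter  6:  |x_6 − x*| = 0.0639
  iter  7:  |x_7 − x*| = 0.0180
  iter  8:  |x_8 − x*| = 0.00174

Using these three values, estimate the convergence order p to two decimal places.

1.84

p ≈ ln(|x_8 − x*|/|x_7 − x*|) / ln(|x_7 − x*|/|x_6 − x*|)
  = ln(0.00174/0.0180) / ln(0.0180/0.0639)
  = ln(0.0966667) / ln(0.28169)
  = -2.33649 / -1.26695 ≈ 1.84418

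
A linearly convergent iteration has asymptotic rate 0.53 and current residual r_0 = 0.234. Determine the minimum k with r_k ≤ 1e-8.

After k steps, r_k ≈ 0.234·0.53^k.
Need 0.53^k ≤ 1e-8/0.234 = 4.2735e-08.
k ≥ ln(4.2735e-08)/ln(0.53) = -16.9682/-0.63488 = 26.727.
Smallest integer k = 27.

27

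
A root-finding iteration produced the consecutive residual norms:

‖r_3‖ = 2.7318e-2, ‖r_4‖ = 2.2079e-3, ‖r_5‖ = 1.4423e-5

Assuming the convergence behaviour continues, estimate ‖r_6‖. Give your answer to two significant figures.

6.2e-10

First estimate the order: p ≈ ln(‖r_5‖/‖r_4‖) / ln(‖r_4‖/‖r_3‖) = ln(1.4423e-5/2.2079e-3)/ln(2.2079e-3/2.7318e-2) = ln(0.00653245)/ln(0.0808222) ≈ 2.0000.
Then ‖r_6‖ ≈ ‖r_5‖·(‖r_5‖/‖r_4‖)^p = 1.4423e-5·(0.00653245)^2.0000 = 1.4423e-5·4.26729e-05 ≈ 6.155e-10.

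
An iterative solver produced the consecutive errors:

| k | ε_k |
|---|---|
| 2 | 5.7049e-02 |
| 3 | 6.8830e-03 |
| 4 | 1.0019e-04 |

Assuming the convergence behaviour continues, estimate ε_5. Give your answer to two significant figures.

First estimate the order: p ≈ ln(ε_4/ε_3) / ln(ε_3/ε_2) = ln(1.0019e-04/6.8830e-03)/ln(6.8830e-03/5.7049e-02) = ln(0.0145562)/ln(0.120651) ≈ 2.0000.
Then ε_5 ≈ ε_4·(ε_4/ε_3)^p = 1.0019e-04·(0.0145562)^2.0000 = 1.0019e-04·0.000211883 ≈ 2.123e-08.

2.1e-8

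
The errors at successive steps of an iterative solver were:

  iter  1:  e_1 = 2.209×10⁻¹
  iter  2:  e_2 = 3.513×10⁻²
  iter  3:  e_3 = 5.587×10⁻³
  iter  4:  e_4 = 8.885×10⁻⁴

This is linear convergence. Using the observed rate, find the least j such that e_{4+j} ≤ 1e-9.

Rate ρ ≈ e_4/e_3 = 8.885×10⁻⁴/5.587×10⁻³ = 0.1590.
After j more steps, e_{4+j} ≈ 8.885×10⁻⁴·ρ^j; need ρ^j ≤ 1e-9/8.885×10⁻⁴ = 1.12549e-06.
j ≥ ln(1.12549e-06)/ln(0.1590) = -13.6973/-1.83885 = 7.449.
So 8 more iterations are needed.

8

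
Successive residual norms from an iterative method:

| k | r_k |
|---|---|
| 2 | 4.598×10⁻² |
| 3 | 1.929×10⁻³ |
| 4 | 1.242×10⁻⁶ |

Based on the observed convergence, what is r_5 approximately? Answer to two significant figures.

5.0e-14

First estimate the order: p ≈ ln(r_4/r_3) / ln(r_3/r_2) = ln(1.242×10⁻⁶/1.929×10⁻³)/ln(1.929×10⁻³/4.598×10⁻²) = ln(0.000643857)/ln(0.041953) ≈ 2.3171.
Then r_5 ≈ r_4·(r_4/r_3)^p = 1.242×10⁻⁶·(0.000643857)^2.3171 = 1.242×10⁻⁶·4.03316e-08 ≈ 5.009e-14.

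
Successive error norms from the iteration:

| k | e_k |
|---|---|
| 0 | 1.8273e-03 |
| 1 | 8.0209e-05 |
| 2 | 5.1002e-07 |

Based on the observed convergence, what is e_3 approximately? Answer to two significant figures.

First estimate the order: p ≈ ln(e_2/e_1) / ln(e_1/e_0) = ln(5.1002e-07/8.0209e-05)/ln(8.0209e-05/1.8273e-03) = ln(0.00635864)/ln(0.0438948) ≈ 1.6180.
Then e_3 ≈ e_2·(e_2/e_1)^p = 5.1002e-07·(0.00635864)^1.6180 = 5.1002e-07·0.000279154 ≈ 1.424e-10.

1.4e-10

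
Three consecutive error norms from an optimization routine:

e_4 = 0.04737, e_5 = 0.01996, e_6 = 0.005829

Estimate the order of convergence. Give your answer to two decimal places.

p ≈ ln(e_6/e_5) / ln(e_5/e_4)
  = ln(0.005829/0.01996) / ln(0.01996/0.04737)
  = ln(0.292034) / ln(0.421364)
  = -1.23089 / -0.86426 ≈ 1.42421

1.42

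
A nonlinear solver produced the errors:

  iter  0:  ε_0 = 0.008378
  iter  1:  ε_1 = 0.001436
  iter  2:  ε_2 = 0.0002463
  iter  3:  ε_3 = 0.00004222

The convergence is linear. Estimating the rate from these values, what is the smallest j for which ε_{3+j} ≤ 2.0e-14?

Rate ρ ≈ ε_3/ε_2 = 0.00004222/0.0002463 = 0.1714.
After j more steps, ε_{3+j} ≈ 0.00004222·ρ^j; need ρ^j ≤ 2.0e-14/0.00004222 = 4.73709e-10.
j ≥ ln(4.73709e-10)/ln(0.1714) = -21.4704/-1.76376 = 12.173.
So 13 more iterations are needed.

13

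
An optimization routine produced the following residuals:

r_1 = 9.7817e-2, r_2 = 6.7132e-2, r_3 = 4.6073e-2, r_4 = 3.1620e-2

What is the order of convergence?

Consecutive ratios: r_4/r_3 = 3.1620e-2/4.6073e-2 = 0.686302, r_3/r_2 = 4.6073e-2/6.7132e-2 = 0.686305.
p ≈ ln(0.686302)/ln(0.686305) = -0.3764/-0.3764 ≈ 1.00.
So the convergence is linear (order 1).

1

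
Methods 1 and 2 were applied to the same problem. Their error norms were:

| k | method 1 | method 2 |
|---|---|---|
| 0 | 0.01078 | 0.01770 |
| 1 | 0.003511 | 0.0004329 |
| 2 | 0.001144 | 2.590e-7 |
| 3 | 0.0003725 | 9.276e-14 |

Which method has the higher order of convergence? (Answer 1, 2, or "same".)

Method 1: p ≈ ln(0.0003725/0.001144)/ln(0.001144/0.003511) ≈ 1.00.
Method 2: p ≈ ln(9.276e-14/2.590e-7)/ln(2.590e-7/0.0004329) ≈ 2.00.
Method 2 has the higher order (≈2.0 vs ≈1.0).

2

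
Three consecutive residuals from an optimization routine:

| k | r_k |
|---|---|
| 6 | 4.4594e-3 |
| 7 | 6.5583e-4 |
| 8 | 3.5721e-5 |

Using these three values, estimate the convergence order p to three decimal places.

p ≈ ln(r_8/r_7) / ln(r_7/r_6)
  = ln(3.5721e-5/6.5583e-4) / ln(6.5583e-4/4.4594e-3)
  = ln(0.0544669) / ln(0.147067)
  = -2.910162 / -1.916867 ≈ 1.518187

1.518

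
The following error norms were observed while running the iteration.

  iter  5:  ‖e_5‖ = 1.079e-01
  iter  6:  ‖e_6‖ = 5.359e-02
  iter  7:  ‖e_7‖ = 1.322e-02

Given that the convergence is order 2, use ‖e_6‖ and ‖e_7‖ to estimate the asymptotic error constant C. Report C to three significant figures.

4.60

C ≈ ‖e_7‖ / ‖e_6‖^2
  = 1.322e-02 / (5.359e-02)^2
  = 1.322e-02 / 0.00287189 ≈ 4.6032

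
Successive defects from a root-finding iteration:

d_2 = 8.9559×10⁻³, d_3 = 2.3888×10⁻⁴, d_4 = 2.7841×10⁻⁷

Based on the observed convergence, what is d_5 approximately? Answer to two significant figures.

First estimate the order: p ≈ ln(d_4/d_3) / ln(d_3/d_2) = ln(2.7841×10⁻⁷/2.3888×10⁻⁴)/ln(2.3888×10⁻⁴/8.9559×10⁻³) = ln(0.00116548)/ln(0.0266729) ≈ 1.8638.
Then d_5 ≈ d_4·(d_4/d_3)^p = 2.7841×10⁻⁷·(0.00116548)^1.8638 = 2.7841×10⁻⁷·3.40841e-06 ≈ 9.489e-13.

9.5e-13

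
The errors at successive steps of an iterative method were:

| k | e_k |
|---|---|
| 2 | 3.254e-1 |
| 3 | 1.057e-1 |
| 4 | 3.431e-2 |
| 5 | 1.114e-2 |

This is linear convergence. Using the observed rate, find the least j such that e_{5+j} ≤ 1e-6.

Rate ρ ≈ e_5/e_4 = 1.114e-2/3.431e-2 = 0.3247.
After j more steps, e_{5+j} ≈ 1.114e-2·ρ^j; need ρ^j ≤ 1e-6/1.114e-2 = 8.97666e-05.
j ≥ ln(8.97666e-05)/ln(0.3247) = -9.3183/-1.12485 = 8.284.
So 9 more iterations are needed.

9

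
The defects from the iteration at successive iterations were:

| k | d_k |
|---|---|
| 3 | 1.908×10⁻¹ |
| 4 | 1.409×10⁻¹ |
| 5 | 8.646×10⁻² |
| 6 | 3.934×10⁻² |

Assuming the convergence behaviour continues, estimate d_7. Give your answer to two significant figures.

First estimate the order: p ≈ ln(d_6/d_5) / ln(d_5/d_4) = ln(3.934×10⁻²/8.646×10⁻²)/ln(8.646×10⁻²/1.409×10⁻¹) = ln(0.455008)/ln(0.613627) ≈ 1.6124.
Then d_7 ≈ d_6·(d_6/d_5)^p = 3.934×10⁻²·(0.455008)^1.6124 = 3.934×10⁻²·0.280925 ≈ 0.01105.

1.1e-2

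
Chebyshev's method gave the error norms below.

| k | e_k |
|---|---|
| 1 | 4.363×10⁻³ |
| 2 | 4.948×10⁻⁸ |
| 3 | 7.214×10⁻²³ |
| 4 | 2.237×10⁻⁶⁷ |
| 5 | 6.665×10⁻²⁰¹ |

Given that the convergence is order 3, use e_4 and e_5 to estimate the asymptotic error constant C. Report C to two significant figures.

0.60

C ≈ e_5 / e_4^3
  = 6.665×10⁻²⁰¹ / (2.237×10⁻⁶⁷)^3
  = 6.665×10⁻²⁰¹ / 1.11943e-200 ≈ 0.59539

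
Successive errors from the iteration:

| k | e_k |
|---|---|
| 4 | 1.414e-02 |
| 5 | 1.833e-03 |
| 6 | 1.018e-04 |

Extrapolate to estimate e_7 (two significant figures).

First estimate the order: p ≈ ln(e_6/e_5) / ln(e_5/e_4) = ln(1.018e-04/1.833e-03)/ln(1.833e-03/1.414e-02) = ln(0.0555374)/ln(0.129632) ≈ 1.4149.
Then e_7 ≈ e_6·(e_6/e_5)^p = 1.018e-04·(0.0555374)^1.4149 = 1.018e-04·0.0167384 ≈ 1.704e-06.

1.7e-6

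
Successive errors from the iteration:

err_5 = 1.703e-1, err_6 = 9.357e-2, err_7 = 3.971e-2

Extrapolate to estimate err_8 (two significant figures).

First estimate the order: p ≈ ln(err_7/err_6) / ln(err_6/err_5) = ln(3.971e-2/9.357e-2)/ln(9.357e-2/1.703e-1) = ln(0.424388)/ln(0.549442) ≈ 1.4313.
Then err_8 ≈ err_7·(err_7/err_6)^p = 3.971e-2·(0.424388)^1.4313 = 3.971e-2·0.293236 ≈ 0.01164.

1.2e-2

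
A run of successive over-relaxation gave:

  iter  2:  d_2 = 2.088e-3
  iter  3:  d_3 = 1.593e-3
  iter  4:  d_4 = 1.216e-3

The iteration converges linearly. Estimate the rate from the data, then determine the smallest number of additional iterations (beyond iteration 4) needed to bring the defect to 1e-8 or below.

Rate ρ ≈ d_4/d_3 = 1.216e-3/1.593e-3 = 0.7633.
After j more steps, d_{4+j} ≈ 1.216e-3·ρ^j; need ρ^j ≤ 1e-8/1.216e-3 = 8.22368e-06.
j ≥ ln(8.22368e-06)/ln(0.7633) = -11.7085/-0.27010 = 43.349.
So 44 more iterations are needed.

44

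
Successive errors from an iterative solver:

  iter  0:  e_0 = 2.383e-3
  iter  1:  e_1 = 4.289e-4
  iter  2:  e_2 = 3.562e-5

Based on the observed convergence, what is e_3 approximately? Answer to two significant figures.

9.6e-7

First estimate the order: p ≈ ln(e_2/e_1) / ln(e_1/e_0) = ln(3.562e-5/4.289e-4)/ln(4.289e-4/2.383e-3) = ln(0.0830497)/ln(0.179983) ≈ 1.4510.
Then e_3 ≈ e_2·(e_2/e_1)^p = 3.562e-5·(0.0830497)^1.4510 = 3.562e-5·0.0270371 ≈ 9.631e-07.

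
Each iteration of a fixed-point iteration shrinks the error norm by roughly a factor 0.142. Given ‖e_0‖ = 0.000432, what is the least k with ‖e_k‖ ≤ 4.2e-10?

8

After k steps, ‖e_k‖ ≈ 0.000432·0.142^k.
Need 0.142^k ≤ 4.2e-10/0.000432 = 9.72222e-07.
k ≥ ln(9.72222e-07)/ln(0.142) = -13.8437/-1.95193 = 7.092.
Smallest integer k = 8.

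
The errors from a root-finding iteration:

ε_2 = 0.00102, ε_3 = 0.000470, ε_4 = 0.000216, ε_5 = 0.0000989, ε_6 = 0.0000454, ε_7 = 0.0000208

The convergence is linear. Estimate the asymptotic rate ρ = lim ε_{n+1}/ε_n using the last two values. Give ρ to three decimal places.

ρ ≈ ε_7/ε_6 = 0.0000208/0.0000454 = 0.45815

0.458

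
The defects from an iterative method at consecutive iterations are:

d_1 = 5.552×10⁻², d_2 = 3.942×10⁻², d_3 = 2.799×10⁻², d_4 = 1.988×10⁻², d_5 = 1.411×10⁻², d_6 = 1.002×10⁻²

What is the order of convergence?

1

Consecutive ratios: d_6/d_5 = 1.002×10⁻²/1.411×10⁻² = 0.710135, d_5/d_4 = 1.411×10⁻²/1.988×10⁻² = 0.709759.
p ≈ ln(0.710135)/ln(0.709759) = -0.3423/-0.3428 ≈ 1.00.
So the convergence is linear (order 1).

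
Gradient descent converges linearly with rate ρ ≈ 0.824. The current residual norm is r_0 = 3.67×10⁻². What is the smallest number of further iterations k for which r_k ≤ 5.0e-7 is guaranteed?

58

After k steps, r_k ≈ 3.67×10⁻²·0.824^k.
Need 0.824^k ≤ 5.0e-7/3.67×10⁻² = 1.3624e-05.
k ≥ ln(1.3624e-05)/ln(0.824) = -11.2037/-0.19358 = 57.876.
Smallest integer k = 58.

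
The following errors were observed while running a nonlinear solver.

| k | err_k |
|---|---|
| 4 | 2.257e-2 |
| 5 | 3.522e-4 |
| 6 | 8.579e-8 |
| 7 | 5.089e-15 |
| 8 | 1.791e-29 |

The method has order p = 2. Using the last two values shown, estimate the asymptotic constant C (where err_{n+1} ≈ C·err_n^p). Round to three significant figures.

C ≈ err_8 / err_7^2
  = 1.791e-29 / (5.089e-15)^2
  = 1.791e-29 / 2.58979e-29 ≈ 0.69156

0.692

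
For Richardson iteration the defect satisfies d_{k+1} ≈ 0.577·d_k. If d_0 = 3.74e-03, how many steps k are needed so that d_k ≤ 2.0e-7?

After k steps, d_k ≈ 3.74e-03·0.577^k.
Need 0.577^k ≤ 2.0e-7/3.74e-03 = 5.34759e-05.
k ≥ ln(5.34759e-05)/ln(0.577) = -9.8363/-0.54991 = 17.887.
Smallest integer k = 18.

18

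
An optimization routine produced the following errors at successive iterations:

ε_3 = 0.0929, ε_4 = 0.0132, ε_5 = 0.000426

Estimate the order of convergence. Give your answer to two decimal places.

1.76

p ≈ ln(ε_5/ε_4) / ln(ε_4/ε_3)
  = ln(0.000426/0.0132) / ln(0.0132/0.0929)
  = ln(0.0322727) / ln(0.142088)
  = -3.43353 / -1.95131 ≈ 1.75960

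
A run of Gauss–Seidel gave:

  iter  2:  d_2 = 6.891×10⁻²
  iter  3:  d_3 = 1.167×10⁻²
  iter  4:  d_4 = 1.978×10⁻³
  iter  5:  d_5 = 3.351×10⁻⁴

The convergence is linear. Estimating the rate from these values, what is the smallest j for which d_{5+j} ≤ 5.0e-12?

11

Rate ρ ≈ d_5/d_4 = 3.351×10⁻⁴/1.978×10⁻³ = 0.1694.
After j more steps, d_{5+j} ≈ 3.351×10⁻⁴·ρ^j; need ρ^j ≤ 5.0e-12/3.351×10⁻⁴ = 1.49209e-08.
j ≥ ln(1.49209e-08)/ln(0.1694) = -18.0205/-1.77549 = 10.150.
So 11 more iterations are needed.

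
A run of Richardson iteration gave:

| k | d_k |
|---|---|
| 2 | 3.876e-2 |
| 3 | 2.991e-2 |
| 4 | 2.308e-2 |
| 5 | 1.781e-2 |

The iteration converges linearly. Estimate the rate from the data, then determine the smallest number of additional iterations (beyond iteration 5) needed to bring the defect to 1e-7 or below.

Rate ρ ≈ d_5/d_4 = 1.781e-2/2.308e-2 = 0.7717.
After j more steps, d_{5+j} ≈ 1.781e-2·ρ^j; need ρ^j ≤ 1e-7/1.781e-2 = 5.61482e-06.
j ≥ ln(5.61482e-06)/ln(0.7717) = -12.0901/-0.25916 = 46.651.
So 47 more iterations are needed.

47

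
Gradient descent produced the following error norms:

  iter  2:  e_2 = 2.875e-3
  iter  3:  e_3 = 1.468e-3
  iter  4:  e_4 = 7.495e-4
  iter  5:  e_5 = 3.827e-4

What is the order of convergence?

1

Consecutive ratios: e_5/e_4 = 3.827e-4/7.495e-4 = 0.510607, e_4/e_3 = 7.495e-4/1.468e-3 = 0.510559.
p ≈ ln(0.510607)/ln(0.510559) = -0.6722/-0.6722 ≈ 1.00.
So the convergence is linear (order 1).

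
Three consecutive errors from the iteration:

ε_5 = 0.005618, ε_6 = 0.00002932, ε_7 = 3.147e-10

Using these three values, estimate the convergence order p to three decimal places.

2.177

p ≈ ln(ε_7/ε_6) / ln(ε_6/ε_5)
  = ln(3.147e-10/0.00002932) / ln(0.00002932/0.005618)
  = ln(1.07333e-05) / ln(0.00521894)
  = -11.442159 / -5.255461 ≈ 2.177194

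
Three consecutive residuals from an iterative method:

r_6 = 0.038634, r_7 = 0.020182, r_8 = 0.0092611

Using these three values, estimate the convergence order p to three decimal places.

p ≈ ln(r_8/r_7) / ln(r_7/r_6)
  = ln(0.0092611/0.020182) / ln(0.020182/0.038634)
  = ln(0.458879) / ln(0.52239)
  = -0.778969 / -0.649341 ≈ 1.199630

1.200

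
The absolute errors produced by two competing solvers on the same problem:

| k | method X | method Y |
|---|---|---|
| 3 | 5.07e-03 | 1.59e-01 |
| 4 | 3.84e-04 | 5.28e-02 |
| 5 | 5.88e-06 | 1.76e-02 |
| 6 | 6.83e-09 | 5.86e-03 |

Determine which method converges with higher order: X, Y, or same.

Method X: p ≈ ln(6.83e-09/5.88e-06)/ln(5.88e-06/3.84e-04) ≈ 1.62.
Method Y: p ≈ ln(5.86e-03/1.76e-02)/ln(1.76e-02/5.28e-02) ≈ 1.00.
Method X has the higher order (≈1.6 vs ≈1.0).

X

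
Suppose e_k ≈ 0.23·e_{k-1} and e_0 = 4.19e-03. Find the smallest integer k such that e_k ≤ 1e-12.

After k steps, e_k ≈ 4.19e-03·0.23^k.
Need 0.23^k ≤ 1e-12/4.19e-03 = 2.38663e-10.
k ≥ ln(2.38663e-10)/ln(0.23) = -22.1560/-1.46968 = 15.075.
Smallest integer k = 16.

16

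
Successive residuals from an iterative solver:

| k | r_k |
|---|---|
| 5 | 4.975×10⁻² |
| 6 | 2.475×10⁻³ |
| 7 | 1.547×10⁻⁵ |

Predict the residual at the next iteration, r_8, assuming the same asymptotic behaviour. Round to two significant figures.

2.9e-9

First estimate the order: p ≈ ln(r_7/r_6) / ln(r_6/r_5) = ln(1.547×10⁻⁵/2.475×10⁻³)/ln(2.475×10⁻³/4.975×10⁻²) = ln(0.00625051)/ln(0.0497487) ≈ 1.6913.
Then r_8 ≈ r_7·(r_7/r_6)^p = 1.547×10⁻⁵·(0.00625051)^1.6913 = 1.547×10⁻⁵·0.000187168 ≈ 2.895e-09.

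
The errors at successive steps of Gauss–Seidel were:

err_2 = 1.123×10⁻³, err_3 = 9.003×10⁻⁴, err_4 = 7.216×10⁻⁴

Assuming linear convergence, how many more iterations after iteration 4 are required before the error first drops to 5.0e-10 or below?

65

Rate ρ ≈ err_4/err_3 = 7.216×10⁻⁴/9.003×10⁻⁴ = 0.8015.
After j more steps, err_{4+j} ≈ 7.216×10⁻⁴·ρ^j; need ρ^j ≤ 5.0e-10/7.216×10⁻⁴ = 6.92905e-07.
j ≥ ln(6.92905e-07)/ln(0.8015) = -14.1824/-0.22127 = 64.095.
So 65 more iterations are needed.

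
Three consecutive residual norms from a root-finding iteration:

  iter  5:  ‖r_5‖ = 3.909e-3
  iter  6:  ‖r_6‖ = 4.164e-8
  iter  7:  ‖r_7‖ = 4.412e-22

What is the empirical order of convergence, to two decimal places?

p ≈ ln(‖r_7‖/‖r_6‖) / ln(‖r_6‖/‖r_5‖)
  = ln(4.412e-22/4.164e-8) / ln(4.164e-8/3.909e-3)
  = ln(1.05956e-14) / ln(1.06523e-05)
  = -32.17834 / -11.44973 ≈ 2.81040

2.81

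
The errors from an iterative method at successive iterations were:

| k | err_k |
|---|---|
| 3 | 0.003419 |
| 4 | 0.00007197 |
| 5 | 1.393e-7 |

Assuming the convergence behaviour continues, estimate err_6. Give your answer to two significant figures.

5.7e-12

First estimate the order: p ≈ ln(err_5/err_4) / ln(err_4/err_3) = ln(1.393e-7/0.00007197)/ln(0.00007197/0.003419) = ln(0.00193553)/ln(0.02105) ≈ 1.6181.
Then err_6 ≈ err_5·(err_5/err_4)^p = 1.393e-7·(0.00193553)^1.6181 = 1.393e-7·4.07165e-05 ≈ 5.672e-12.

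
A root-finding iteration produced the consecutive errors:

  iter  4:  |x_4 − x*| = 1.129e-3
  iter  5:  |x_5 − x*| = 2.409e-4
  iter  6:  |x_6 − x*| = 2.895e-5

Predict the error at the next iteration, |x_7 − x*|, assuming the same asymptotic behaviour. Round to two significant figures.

First estimate the order: p ≈ ln(|x_6 − x*|/|x_5 − x*|) / ln(|x_5 − x*|/|x_4 − x*|) = ln(2.895e-5/2.409e-4)/ln(2.409e-4/1.129e-3) = ln(0.120174)/ln(0.213375) ≈ 1.3717.
Then |x_7 − x*| ≈ |x_6 − x*|·(|x_6 − x*|/|x_5 − x*|)^p = 2.895e-5·(0.120174)^1.3717 = 2.895e-5·0.0546734 ≈ 1.583e-06.

1.6e-6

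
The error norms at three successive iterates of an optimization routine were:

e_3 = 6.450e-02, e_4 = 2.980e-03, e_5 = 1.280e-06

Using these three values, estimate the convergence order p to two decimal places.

p ≈ ln(e_5/e_4) / ln(e_4/e_3)
  = ln(1.280e-06/2.980e-03) / ln(2.980e-03/6.450e-02)
  = ln(0.00042953) / ln(0.0462016)
  = -7.75282 / -3.07474 ≈ 2.52146

2.52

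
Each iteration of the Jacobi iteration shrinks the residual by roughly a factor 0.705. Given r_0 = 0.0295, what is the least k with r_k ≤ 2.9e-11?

60

After k steps, r_k ≈ 0.0295·0.705^k.
Need 0.705^k ≤ 2.9e-11/0.0295 = 9.83051e-10.
k ≥ ln(9.83051e-10)/ln(0.705) = -20.7404/-0.34956 = 59.333.
Smallest integer k = 60.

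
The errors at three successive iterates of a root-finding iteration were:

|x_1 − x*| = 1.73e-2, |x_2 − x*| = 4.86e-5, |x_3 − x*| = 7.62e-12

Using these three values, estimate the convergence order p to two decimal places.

2.67

p ≈ ln(|x_3 − x*|/|x_2 − x*|) / ln(|x_2 − x*|/|x_1 − x*|)
  = ln(7.62e-12/4.86e-5) / ln(4.86e-5/1.73e-2)
  = ln(1.5679e-07) / ln(0.00280925)
  = -15.66836 / -5.87484 ≈ 2.66703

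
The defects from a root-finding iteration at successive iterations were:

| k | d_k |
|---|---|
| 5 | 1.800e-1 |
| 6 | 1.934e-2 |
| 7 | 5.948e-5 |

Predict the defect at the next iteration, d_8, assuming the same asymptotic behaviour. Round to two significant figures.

1.8e-11

First estimate the order: p ≈ ln(d_7/d_6) / ln(d_6/d_5) = ln(5.948e-5/1.934e-2)/ln(1.934e-2/1.800e-1) = ln(0.00307549)/ln(0.107444) ≈ 2.5929.
Then d_8 ≈ d_7·(d_7/d_6)^p = 5.948e-5·(0.00307549)^2.5929 = 5.948e-5·3.06488e-07 ≈ 1.823e-11.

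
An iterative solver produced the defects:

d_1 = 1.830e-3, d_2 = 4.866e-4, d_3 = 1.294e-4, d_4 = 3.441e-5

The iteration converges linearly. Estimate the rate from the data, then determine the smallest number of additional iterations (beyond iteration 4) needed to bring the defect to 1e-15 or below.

Rate ρ ≈ d_4/d_3 = 3.441e-5/1.294e-4 = 0.2659.
After j more steps, d_{4+j} ≈ 3.441e-5·ρ^j; need ρ^j ≤ 1e-15/3.441e-5 = 2.90613e-11.
j ≥ ln(2.90613e-11)/ln(0.2659) = -24.2616/-1.32463 = 18.316.
So 19 more iterations are needed.

19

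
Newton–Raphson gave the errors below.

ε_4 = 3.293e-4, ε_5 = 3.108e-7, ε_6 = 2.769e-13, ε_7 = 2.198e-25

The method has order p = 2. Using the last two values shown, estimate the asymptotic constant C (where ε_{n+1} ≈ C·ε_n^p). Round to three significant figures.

C ≈ ε_7 / ε_6^2
  = 2.198e-25 / (2.769e-13)^2
  = 2.198e-25 / 7.66736e-26 ≈ 2.8667

2.87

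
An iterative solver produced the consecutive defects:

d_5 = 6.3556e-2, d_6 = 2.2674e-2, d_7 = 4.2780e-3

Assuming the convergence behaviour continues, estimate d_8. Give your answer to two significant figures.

First estimate the order: p ≈ ln(d_7/d_6) / ln(d_6/d_5) = ln(4.2780e-3/2.2674e-2)/ln(2.2674e-2/6.3556e-2) = ln(0.188674)/ln(0.356756) ≈ 1.6181.
Then d_8 ≈ d_7·(d_7/d_6)^p = 4.2780e-3·(0.188674)^1.6181 = 4.2780e-3·0.0673023 ≈ 0.0002879.

2.9e-4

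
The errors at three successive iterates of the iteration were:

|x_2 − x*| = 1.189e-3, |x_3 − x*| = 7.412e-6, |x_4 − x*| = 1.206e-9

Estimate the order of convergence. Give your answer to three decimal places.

1.718

p ≈ ln(|x_4 − x*|/|x_3 − x*|) / ln(|x_3 − x*|/|x_2 − x*|)
  = ln(1.206e-9/7.412e-6) / ln(7.412e-6/1.189e-3)
  = ln(0.000162709) / ln(0.00623381)
  = -8.723547 / -5.077768 ≈ 1.717988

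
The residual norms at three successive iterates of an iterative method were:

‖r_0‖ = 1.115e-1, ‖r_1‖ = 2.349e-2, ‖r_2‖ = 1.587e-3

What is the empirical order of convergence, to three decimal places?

p ≈ ln(‖r_2‖/‖r_1‖) / ln(‖r_1‖/‖r_0‖)
  = ln(1.587e-3/2.349e-2) / ln(2.349e-2/1.115e-1)
  = ln(0.0675607) / ln(0.210673)
  = -2.694729 / -1.557448 ≈ 1.730221

1.730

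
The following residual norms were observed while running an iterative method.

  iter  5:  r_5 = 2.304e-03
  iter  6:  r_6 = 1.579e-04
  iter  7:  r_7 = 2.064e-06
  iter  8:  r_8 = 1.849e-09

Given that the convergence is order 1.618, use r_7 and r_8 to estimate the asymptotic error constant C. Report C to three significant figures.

C ≈ r_8 / r_7^1.618
  = 1.849e-09 / (2.064e-06)^1.618
  = 1.849e-09 / 6.32704e-10 ≈ 2.9224

2.92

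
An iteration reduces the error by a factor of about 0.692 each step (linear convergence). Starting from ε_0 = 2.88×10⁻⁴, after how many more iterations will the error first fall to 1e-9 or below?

After k steps, ε_k ≈ 2.88×10⁻⁴·0.692^k.
Need 0.692^k ≤ 1e-9/2.88×10⁻⁴ = 3.47222e-06.
k ≥ ln(3.47222e-06)/ln(0.692) = -12.5707/-0.36817 = 34.144.
Smallest integer k = 35.

35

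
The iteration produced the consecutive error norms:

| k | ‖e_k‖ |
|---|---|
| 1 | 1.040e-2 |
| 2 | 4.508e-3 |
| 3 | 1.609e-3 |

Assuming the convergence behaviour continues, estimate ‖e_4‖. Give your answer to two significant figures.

First estimate the order: p ≈ ln(‖e_3‖/‖e_2‖) / ln(‖e_2‖/‖e_1‖) = ln(1.609e-3/4.508e-3)/ln(4.508e-3/1.040e-2) = ln(0.356921)/ln(0.433462) ≈ 1.2324.
Then ‖e_4‖ ≈ ‖e_3‖·(‖e_3‖/‖e_2‖)^p = 1.609e-3·(0.356921)^1.2324 = 1.609e-3·0.280925 ≈ 0.000452.

4.5e-4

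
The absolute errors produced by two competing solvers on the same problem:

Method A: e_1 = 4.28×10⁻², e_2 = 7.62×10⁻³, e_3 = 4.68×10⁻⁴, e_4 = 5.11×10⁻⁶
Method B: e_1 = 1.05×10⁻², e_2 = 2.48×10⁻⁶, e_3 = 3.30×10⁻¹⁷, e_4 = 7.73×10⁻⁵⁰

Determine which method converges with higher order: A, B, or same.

Method A: p ≈ ln(5.11×10⁻⁶/4.68×10⁻⁴)/ln(4.68×10⁻⁴/7.62×10⁻³) ≈ 1.62.
Method B: p ≈ ln(7.73×10⁻⁵⁰/3.30×10⁻¹⁷)/ln(3.30×10⁻¹⁷/2.48×10⁻⁶) ≈ 3.00.
Method B has the higher order (≈3.0 vs ≈1.6).

B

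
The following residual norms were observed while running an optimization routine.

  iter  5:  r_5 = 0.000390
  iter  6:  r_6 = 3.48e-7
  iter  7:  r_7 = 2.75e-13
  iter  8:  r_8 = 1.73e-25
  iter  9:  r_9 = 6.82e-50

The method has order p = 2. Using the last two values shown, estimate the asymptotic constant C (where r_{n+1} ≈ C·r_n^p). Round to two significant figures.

2.3

C ≈ r_9 / r_8^2
  = 6.82e-50 / (1.73e-25)^2
  = 6.82e-50 / 2.9929e-50 ≈ 2.2787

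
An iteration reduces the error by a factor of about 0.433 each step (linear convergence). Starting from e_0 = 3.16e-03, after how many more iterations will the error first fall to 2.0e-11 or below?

23

After k steps, e_k ≈ 3.16e-03·0.433^k.
Need 0.433^k ≤ 2.0e-11/3.16e-03 = 6.32911e-09.
k ≥ ln(6.32911e-09)/ln(0.433) = -18.8781/-0.83702 = 22.554.
Smallest integer k = 23.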